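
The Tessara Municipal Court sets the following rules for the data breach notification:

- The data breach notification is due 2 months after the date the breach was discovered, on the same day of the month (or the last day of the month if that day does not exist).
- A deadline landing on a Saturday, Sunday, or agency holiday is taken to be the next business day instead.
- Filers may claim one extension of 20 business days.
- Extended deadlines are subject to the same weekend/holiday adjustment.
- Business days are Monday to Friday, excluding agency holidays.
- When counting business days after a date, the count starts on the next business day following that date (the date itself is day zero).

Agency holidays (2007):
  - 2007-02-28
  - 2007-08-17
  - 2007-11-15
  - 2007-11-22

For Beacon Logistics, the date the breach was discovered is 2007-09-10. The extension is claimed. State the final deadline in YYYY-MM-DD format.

2 months after 2007-09-10, on the same day of the month, is 2007-11-10.
2007-11-10 is a Saturday; the next business day is 2007-11-12 (Monday).
Applying the 20-business-day extension: 20 business days after 2007-11-12 is 2007-12-12.
2007-12-12 (Wednesday) is already a business day.
So the filing is due 2007-12-12.

2007-12-12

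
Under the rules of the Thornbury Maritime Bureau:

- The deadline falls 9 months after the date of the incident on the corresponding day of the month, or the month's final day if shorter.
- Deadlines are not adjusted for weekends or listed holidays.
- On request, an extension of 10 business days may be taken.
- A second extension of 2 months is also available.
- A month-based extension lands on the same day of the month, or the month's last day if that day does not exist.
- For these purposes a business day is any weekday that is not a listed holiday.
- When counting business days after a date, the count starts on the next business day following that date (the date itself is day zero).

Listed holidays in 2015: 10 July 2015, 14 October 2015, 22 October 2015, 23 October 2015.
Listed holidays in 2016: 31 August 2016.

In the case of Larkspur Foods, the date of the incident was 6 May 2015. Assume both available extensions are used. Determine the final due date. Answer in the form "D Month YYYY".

9 months from 6 May 2015 is 6 February 2016.
6 February 2016 is a Saturday; no weekend or holiday adjustment applies.
Counting 10 further business days from 6 February 2016 reaches 19 February 2016.
19 February 2016 falls on a Friday. The rules make no weekend/holiday allowance, so it remains 19 February 2016.
The 2 months extension carries 19 February 2016 to 19 April 2016.
19 April 2016 is a Tuesday; no weekend or holiday adjustment applies.
Final deadline: 19 April 2016.

19 April 2016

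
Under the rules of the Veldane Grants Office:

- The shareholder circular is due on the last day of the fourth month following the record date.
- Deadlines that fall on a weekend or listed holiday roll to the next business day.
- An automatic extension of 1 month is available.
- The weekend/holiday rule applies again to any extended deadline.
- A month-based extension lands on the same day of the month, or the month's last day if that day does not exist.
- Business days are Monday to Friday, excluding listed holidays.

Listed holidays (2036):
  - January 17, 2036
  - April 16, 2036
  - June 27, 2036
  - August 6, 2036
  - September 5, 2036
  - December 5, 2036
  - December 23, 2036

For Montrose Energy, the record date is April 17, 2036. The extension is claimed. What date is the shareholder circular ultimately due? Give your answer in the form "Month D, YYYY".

October 1, 2036

4 months after April 17, 2036 is August 2036; that month ends on August 31, 2036.
August 31, 2036 is a Sunday, so it moves to the next business day, September 1, 2036 (Monday).
The 1 month extension carries September 1, 2036 to October 1, 2036.
Since October 1, 2036 is a Wednesday and not a holiday, the date is unchanged.
So the filing is due October 1, 2036.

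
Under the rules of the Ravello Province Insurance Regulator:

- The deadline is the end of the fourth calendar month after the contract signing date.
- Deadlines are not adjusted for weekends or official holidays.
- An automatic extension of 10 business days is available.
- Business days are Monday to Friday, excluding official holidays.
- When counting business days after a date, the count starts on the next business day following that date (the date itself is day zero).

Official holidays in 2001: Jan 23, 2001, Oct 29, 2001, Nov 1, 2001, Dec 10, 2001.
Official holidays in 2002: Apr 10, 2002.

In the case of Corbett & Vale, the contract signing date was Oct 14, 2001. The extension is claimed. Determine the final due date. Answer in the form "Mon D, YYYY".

The fourth month after Oct 14, 2001 is February 2002, whose last day is Feb 28, 2002.
Feb 28, 2002 is a Thursday; no weekend or holiday adjustment applies.
The 10-business-day extension runs from Feb 28, 2002 to Mar 14, 2002.
Mar 14, 2002 is a Thursday; no weekend or holiday adjustment applies.
Final deadline: Mar 14, 2002.

Mar 14, 2002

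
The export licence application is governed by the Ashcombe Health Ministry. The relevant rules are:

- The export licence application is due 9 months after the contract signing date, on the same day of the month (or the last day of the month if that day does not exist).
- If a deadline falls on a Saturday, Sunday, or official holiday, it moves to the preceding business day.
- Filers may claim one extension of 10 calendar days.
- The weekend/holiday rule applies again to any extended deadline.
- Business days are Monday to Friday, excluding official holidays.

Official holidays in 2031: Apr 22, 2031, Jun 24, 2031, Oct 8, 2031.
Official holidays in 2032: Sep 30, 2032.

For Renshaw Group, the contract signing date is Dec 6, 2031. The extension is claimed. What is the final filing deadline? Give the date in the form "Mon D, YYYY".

9 months after Dec 6, 2031, on the same day of the month, is Sep 6, 2032.
Sep 6, 2032 falls on a Monday, which is a business day, so no adjustment is needed.
Add the 10 calendar-day extension to Sep 6, 2032: Sep 16, 2032.
Since Sep 16, 2032 is a Thursday and not a holiday, the date is unchanged.
The final due date is Sep 16, 2032.

Sep 16, 2032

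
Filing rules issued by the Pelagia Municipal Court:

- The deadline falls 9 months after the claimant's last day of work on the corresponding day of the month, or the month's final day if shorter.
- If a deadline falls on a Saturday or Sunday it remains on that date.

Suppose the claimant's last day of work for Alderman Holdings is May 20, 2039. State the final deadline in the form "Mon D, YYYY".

Feb 20, 2040

9 months from May 20, 2039 is Feb 20, 2040.
Feb 20, 2040 falls on a Monday. The rules make no weekend/holiday allowance, so it remains Feb 20, 2040.
The final due date is Feb 20, 2040.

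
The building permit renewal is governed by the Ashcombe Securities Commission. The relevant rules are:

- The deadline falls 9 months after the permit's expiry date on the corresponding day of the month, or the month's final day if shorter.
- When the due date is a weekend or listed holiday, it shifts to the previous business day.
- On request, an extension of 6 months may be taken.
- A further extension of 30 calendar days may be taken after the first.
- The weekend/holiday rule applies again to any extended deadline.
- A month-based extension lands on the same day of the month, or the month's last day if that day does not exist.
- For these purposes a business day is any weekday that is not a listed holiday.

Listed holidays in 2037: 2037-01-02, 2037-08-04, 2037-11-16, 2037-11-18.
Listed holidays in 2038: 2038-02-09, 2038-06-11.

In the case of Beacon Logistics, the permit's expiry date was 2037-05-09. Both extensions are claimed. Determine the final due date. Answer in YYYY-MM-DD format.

2038-09-03

9 months from 2037-05-09 is 2038-02-09.
Because 2038-02-09 is a listed holiday, the deadline becomes 2038-02-08 (Monday).
The 6 months extension carries 2038-02-08 to 2038-08-08.
2038-08-08 is a Sunday; the preceding business day is 2038-08-06 (Friday).
With the 30-day extension, 2038-08-06 becomes 2038-09-05.
2038-09-05 is a Sunday; the preceding business day is 2038-09-03 (Friday).
So the filing is due 2038-09-03.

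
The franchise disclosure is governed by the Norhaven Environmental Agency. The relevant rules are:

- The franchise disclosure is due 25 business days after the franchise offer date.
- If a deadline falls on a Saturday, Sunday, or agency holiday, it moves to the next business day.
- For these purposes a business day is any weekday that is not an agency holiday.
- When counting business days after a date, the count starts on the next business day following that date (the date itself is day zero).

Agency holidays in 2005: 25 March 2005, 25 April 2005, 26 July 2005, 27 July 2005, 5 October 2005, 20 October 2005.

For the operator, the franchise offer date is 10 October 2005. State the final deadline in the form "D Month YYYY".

Starting the day after 10 October 2005 and counting 25 business days lands on 15 November 2005.
15 November 2005 falls on a Tuesday, which is a business day, so no adjustment is needed.
Final deadline: 15 November 2005.

15 November 2005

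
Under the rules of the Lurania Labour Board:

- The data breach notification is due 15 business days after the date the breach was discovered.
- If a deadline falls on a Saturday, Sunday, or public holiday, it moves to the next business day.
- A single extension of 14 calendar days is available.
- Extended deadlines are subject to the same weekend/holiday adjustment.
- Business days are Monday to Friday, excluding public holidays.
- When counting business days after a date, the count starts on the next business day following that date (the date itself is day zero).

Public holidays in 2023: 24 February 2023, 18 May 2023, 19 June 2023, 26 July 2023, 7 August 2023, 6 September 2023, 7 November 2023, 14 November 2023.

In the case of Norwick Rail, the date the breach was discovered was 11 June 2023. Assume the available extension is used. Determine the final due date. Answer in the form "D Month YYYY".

15 business days after 11 June 2023, excluding weekends and holidays, is 3 July 2023.
3 July 2023 falls on a Monday, which is a business day, so no adjustment is needed.
Add the 14 calendar-day extension to 3 July 2023: 17 July 2023.
17 July 2023 falls on a Monday, which is a business day, so no adjustment is needed.
The final due date is 17 July 2023.

17 July 2023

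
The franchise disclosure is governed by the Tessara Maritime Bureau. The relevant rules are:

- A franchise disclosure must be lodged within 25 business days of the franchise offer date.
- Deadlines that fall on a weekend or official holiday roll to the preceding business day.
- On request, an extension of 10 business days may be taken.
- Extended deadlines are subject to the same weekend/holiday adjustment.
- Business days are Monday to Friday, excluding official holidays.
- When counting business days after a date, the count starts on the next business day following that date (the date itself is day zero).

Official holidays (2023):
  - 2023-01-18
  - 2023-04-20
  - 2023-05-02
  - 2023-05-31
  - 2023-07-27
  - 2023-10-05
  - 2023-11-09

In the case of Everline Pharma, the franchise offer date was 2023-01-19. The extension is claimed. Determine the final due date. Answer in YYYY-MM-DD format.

2023-03-09

Starting the day after 2023-01-19 and counting 25 business days lands on 2023-02-23.
2023-02-23 is a Thursday and not a listed holiday, so it stands.
The 10-business-day extension runs from 2023-02-23 to 2023-03-09.
2023-03-09 is a Thursday and not a listed holiday, so it stands.
So the filing is due 2023-03-09.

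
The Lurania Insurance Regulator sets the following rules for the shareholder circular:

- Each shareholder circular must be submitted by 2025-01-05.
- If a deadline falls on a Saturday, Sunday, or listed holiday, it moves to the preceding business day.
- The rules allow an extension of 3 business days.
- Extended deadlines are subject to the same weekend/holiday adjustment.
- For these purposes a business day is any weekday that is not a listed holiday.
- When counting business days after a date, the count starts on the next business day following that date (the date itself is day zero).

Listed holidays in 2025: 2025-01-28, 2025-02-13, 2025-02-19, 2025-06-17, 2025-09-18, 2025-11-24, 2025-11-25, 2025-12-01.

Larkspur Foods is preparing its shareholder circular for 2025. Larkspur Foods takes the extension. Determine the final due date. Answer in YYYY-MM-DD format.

2025-01-08

The statutory due date is 2025-01-05.
Because 2025-01-05 is a Sunday, the deadline becomes 2025-01-03 (Friday).
The 3-business-day extension runs from 2025-01-03 to 2025-01-08.
2025-01-08 is a Wednesday and not a listed holiday, so it stands.
So the filing is due 2025-01-08.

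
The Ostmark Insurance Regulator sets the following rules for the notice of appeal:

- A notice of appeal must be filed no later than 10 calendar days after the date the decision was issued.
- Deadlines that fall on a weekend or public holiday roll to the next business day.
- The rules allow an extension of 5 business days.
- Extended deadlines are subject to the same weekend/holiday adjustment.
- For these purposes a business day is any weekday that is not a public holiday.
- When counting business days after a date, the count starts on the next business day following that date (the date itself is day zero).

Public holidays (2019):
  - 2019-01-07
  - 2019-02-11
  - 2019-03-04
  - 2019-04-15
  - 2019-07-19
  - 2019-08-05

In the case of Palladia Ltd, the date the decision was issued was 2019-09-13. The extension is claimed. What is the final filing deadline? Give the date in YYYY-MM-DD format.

From 2019-09-13, 10 calendar days later is 2019-09-23.
Since 2019-09-23 is a Monday and not a holiday, the date is unchanged.
The 5-business-day extension runs from 2019-09-23 to 2019-09-30.
2019-09-30 (Monday) is already a business day.
So the filing is due 2019-09-30.

2019-09-30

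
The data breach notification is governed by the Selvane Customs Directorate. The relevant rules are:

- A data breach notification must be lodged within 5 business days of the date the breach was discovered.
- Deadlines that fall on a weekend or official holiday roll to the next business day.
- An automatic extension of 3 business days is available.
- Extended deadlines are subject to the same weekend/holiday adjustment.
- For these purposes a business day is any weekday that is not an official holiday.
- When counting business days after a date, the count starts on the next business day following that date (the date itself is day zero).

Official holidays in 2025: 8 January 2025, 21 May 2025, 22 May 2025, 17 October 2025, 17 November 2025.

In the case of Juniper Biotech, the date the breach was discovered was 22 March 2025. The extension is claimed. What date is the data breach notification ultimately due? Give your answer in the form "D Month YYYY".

2 April 2025

5 business days after 22 March 2025, excluding weekends and holidays, is 28 March 2025.
28 March 2025 (Friday) is already a business day.
Applying the 3-business-day extension: 3 business days after 28 March 2025 is 2 April 2025.
2 April 2025 is a Wednesday and not a listed holiday, so it stands.
Final deadline: 2 April 2025.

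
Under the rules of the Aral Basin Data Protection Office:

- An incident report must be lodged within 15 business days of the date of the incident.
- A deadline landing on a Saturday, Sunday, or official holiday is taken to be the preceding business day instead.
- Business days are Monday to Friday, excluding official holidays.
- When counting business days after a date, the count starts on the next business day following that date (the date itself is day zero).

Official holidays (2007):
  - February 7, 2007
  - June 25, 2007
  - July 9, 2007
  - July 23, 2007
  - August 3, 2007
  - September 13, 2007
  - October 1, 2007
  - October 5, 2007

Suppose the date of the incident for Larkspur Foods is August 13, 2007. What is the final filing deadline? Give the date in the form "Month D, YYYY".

15 business days after August 13, 2007, excluding weekends and holidays, is September 3, 2007.
September 3, 2007 is a Monday and not a listed holiday, so it stands.
Deadline: September 3, 2007.

September 3, 2007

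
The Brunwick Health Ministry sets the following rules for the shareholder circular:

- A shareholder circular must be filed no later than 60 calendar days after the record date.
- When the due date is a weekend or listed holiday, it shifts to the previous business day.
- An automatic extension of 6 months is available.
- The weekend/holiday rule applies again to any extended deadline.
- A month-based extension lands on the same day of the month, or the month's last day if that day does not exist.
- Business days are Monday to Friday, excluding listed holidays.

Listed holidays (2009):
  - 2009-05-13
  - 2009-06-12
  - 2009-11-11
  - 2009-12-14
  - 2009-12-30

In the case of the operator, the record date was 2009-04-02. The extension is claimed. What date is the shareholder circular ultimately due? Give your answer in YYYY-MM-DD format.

2009-12-01

From 2009-04-02, 60 calendar days later is 2009-06-01.
2009-06-01 falls on a Monday, which is a business day, so no adjustment is needed.
Add 6 months to 2009-06-01: 2009-12-01.
2009-12-01 (Tuesday) is already a business day.
Final deadline: 2009-12-01.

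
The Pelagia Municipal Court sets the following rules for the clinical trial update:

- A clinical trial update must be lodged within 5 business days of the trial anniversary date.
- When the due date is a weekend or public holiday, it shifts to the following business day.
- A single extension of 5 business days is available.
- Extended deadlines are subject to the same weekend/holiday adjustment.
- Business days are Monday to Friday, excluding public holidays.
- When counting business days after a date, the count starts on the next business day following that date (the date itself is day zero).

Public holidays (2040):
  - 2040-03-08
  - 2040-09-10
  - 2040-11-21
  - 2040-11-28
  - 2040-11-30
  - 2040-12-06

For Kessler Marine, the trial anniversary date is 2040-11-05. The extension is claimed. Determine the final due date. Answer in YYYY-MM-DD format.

Starting the day after 2040-11-05 and counting 5 business days lands on 2040-11-12.
2040-11-12 falls on a Monday, which is a business day, so no adjustment is needed.
Applying the 5-business-day extension: 5 business days after 2040-11-12 is 2040-11-19.
2040-11-19 (Monday) is already a business day.
Final deadline: 2040-11-19.

2040-11-19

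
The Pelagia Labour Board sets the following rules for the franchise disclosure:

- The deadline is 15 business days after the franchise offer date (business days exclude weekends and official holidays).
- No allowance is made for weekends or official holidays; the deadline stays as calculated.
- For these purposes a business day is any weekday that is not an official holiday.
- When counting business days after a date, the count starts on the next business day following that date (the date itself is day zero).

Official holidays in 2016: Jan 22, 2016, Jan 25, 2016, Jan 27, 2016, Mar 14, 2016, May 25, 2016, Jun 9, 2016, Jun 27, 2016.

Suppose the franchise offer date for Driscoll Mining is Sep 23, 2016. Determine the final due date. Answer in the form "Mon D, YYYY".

Oct 14, 2016

Starting the day after Sep 23, 2016 and counting 15 business days lands on Oct 14, 2016.
Oct 14, 2016 is a Friday; no weekend or holiday adjustment applies.
Final deadline: Oct 14, 2016.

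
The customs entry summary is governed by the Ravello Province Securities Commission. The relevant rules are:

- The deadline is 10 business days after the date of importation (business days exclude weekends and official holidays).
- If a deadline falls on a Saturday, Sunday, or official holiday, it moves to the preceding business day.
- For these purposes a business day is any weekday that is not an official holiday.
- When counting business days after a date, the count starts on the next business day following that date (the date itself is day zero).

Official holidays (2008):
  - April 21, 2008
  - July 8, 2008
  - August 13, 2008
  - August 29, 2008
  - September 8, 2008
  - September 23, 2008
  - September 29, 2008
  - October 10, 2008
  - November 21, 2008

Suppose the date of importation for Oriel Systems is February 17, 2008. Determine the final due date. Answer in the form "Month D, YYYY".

Counting 10 business days after February 17, 2008 (skipping weekends and listed holidays) reaches February 29, 2008.
February 29, 2008 is a Friday and not a listed holiday, so it stands.
Deadline: February 29, 2008.

February 29, 2008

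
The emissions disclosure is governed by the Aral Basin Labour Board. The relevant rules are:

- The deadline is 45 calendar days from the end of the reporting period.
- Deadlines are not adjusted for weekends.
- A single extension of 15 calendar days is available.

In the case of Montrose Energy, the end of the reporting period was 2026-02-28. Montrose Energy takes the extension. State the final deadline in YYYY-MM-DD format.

2026-04-29

Adding 45 calendar days to 2026-02-28 gives 2026-04-14.
2026-04-14 is a Tuesday; no weekend or holiday adjustment applies.
With the 15-day extension, 2026-04-14 becomes 2026-04-29.
2026-04-29 is a Wednesday; no weekend or holiday adjustment applies.
Deadline: 2026-04-29.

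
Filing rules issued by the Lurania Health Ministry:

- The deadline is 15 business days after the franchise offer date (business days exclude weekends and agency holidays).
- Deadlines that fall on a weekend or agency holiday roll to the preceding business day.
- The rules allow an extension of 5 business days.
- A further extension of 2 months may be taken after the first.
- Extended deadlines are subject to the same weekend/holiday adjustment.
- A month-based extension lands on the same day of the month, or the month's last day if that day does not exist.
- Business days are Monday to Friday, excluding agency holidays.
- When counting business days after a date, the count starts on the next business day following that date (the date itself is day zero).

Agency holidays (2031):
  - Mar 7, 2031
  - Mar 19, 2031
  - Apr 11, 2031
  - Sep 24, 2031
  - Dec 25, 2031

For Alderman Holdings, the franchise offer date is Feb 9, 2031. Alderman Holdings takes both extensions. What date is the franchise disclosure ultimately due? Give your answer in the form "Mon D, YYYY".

Counting 15 business days after Feb 9, 2031 (skipping weekends and listed holidays) reaches Feb 28, 2031.
Since Feb 28, 2031 is a Friday and not a holiday, the date is unchanged.
The 5-business-day extension runs from Feb 28, 2031 to Mar 10, 2031.
Mar 10, 2031 (Monday) is already a business day.
Applying the 2 months extension: 2 months after Mar 10, 2031 is May 10, 2031.
May 10, 2031 is a Saturday, so it moves to the preceding business day, May 9, 2031 (Friday).
Deadline: May 9, 2031.

May 9, 2031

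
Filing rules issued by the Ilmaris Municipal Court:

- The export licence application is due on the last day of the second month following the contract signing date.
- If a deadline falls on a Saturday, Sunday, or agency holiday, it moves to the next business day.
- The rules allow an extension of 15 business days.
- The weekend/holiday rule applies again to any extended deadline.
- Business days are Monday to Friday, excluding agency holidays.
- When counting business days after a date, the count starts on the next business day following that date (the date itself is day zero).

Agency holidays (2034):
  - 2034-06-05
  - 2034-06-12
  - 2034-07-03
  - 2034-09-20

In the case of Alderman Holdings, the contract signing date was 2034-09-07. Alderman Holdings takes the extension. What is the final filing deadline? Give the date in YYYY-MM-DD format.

2 months after 2034-09-07 is November 2034; that month ends on 2034-11-30.
2034-11-30 is a Thursday and not a listed holiday, so it stands.
Applying the 15-business-day extension: 15 business days after 2034-11-30 is 2034-12-21.
2034-12-21 is a Thursday and not a listed holiday, so it stands.
Deadline: 2034-12-21.

2034-12-21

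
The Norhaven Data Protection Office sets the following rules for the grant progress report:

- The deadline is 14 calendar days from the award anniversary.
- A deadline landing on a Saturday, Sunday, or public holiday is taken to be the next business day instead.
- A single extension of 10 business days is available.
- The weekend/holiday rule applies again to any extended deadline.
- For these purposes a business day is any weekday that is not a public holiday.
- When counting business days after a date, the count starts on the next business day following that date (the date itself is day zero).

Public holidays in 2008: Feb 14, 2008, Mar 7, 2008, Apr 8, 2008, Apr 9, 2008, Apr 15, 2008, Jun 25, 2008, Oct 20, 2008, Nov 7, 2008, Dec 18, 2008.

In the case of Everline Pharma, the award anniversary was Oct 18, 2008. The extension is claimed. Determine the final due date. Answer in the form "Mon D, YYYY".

From Oct 18, 2008, 14 calendar days later is Nov 1, 2008.
Nov 1, 2008 is a Saturday, so it moves to the next business day, Nov 3, 2008 (Monday).
The 10-business-day extension runs from Nov 3, 2008 to Nov 18, 2008.
Nov 18, 2008 falls on a Tuesday, which is a business day, so no adjustment is needed.
Deadline: Nov 18, 2008.

Nov 18, 2008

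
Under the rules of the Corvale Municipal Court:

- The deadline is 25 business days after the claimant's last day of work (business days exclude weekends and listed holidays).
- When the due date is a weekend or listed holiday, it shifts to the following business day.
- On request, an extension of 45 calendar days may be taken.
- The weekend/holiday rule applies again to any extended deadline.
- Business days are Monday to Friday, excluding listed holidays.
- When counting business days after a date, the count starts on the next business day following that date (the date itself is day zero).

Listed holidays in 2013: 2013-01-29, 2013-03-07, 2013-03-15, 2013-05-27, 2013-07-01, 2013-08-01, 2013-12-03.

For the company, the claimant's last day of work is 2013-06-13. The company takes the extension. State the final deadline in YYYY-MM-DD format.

25 business days after 2013-06-13, excluding weekends and holidays, is 2013-07-19.
2013-07-19 (Friday) is already a business day.
Applying the 45-calendar-day extension: 2013-07-19 + 45 days = 2013-09-02.
Since 2013-09-02 is a Monday and not a holiday, the date is unchanged.
So the filing is due 2013-09-02.

2013-09-02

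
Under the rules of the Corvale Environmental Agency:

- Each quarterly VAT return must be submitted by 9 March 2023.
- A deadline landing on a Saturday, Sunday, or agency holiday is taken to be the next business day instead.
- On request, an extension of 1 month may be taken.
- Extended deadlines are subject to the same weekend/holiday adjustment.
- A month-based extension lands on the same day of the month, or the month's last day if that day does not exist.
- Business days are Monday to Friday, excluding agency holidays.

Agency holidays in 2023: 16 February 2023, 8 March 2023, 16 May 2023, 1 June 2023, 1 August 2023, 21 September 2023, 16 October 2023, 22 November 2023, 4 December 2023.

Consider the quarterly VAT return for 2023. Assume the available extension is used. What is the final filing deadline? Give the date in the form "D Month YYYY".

10 April 2023

The stated deadline is 9 March 2023.
9 March 2023 is a Thursday and not a listed holiday, so it stands.
Add 1 month to 9 March 2023: 9 April 2023.
Because 9 April 2023 is a Sunday, the deadline becomes 10 April 2023 (Monday).
So the filing is due 10 April 2023.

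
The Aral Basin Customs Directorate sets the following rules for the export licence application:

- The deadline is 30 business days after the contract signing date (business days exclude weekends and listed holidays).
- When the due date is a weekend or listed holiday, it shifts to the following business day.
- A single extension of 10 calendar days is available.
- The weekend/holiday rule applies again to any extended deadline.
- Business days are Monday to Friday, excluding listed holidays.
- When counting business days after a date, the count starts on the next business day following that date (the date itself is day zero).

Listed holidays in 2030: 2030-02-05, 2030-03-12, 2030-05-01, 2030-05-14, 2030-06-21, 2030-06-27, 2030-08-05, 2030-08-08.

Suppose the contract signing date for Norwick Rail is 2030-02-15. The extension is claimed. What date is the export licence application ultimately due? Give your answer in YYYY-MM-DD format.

30 business days after 2030-02-15, excluding weekends and holidays, is 2030-04-01.
2030-04-01 falls on a Monday, which is a business day, so no adjustment is needed.
With the 10-day extension, 2030-04-01 becomes 2030-04-11.
2030-04-11 falls on a Thursday, which is a business day, so no adjustment is needed.
Deadline: 2030-04-11.

2030-04-11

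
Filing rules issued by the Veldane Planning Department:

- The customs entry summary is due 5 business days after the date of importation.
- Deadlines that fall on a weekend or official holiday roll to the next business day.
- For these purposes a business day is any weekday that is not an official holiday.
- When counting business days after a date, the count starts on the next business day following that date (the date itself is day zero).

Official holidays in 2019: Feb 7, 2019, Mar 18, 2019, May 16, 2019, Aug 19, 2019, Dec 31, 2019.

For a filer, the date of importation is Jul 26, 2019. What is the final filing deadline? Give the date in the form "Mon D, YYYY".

Aug 2, 2019

5 business days after Jul 26, 2019, excluding weekends and holidays, is Aug 2, 2019.
Aug 2, 2019 (Friday) is already a business day.
The final due date is Aug 2, 2019.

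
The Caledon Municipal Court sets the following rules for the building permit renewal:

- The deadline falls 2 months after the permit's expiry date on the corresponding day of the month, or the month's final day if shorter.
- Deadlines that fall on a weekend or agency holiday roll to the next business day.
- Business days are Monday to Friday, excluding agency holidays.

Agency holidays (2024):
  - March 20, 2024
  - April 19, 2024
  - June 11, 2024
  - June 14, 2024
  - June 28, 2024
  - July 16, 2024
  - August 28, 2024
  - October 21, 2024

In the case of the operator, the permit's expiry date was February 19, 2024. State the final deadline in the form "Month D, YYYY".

Moving 2 months forward from February 19, 2024 on the corresponding day gives April 19, 2024.
April 19, 2024 falls on a listed holiday. Rolling to the next business day gives April 22, 2024, a Monday.
So the filing is due April 22, 2024.

April 22, 2024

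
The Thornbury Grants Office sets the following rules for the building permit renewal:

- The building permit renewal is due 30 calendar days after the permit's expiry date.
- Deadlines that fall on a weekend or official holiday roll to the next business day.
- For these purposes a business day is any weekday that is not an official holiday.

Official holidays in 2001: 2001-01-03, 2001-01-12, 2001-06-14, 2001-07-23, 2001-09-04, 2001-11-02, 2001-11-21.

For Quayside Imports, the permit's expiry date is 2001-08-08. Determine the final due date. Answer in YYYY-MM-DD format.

2001-09-07

30 calendar days after 2001-08-08 is 2001-09-07.
Since 2001-09-07 is a Friday and not a holiday, the date is unchanged.
So the filing is due 2001-09-07.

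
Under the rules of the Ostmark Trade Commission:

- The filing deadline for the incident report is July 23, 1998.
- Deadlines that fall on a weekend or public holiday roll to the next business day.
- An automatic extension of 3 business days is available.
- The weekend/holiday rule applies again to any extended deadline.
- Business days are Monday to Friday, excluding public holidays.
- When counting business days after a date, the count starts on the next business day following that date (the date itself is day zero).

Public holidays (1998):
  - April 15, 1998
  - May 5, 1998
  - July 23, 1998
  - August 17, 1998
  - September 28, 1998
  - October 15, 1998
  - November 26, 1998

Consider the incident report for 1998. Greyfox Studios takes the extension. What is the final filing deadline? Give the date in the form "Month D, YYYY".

The stated deadline is July 23, 1998.
July 23, 1998 is a listed holiday, so it moves to the next business day, July 24, 1998 (Friday).
The 3-business-day extension runs from July 24, 1998 to July 29, 1998.
July 29, 1998 falls on a Wednesday, which is a business day, so no adjustment is needed.
So the filing is due July 29, 1998.

July 29, 1998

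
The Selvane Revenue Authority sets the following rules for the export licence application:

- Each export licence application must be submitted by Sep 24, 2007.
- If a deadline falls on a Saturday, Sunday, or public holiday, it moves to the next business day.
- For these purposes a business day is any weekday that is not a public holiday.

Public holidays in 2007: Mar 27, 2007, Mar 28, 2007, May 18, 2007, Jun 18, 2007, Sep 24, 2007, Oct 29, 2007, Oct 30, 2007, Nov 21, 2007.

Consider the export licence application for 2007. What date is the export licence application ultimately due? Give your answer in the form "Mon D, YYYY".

Start from the fixed due date, Sep 24, 2007.
Sep 24, 2007 is a listed holiday, so it moves to the next business day, Sep 25, 2007 (Tuesday).
Final deadline: Sep 25, 2007.

Sep 25, 2007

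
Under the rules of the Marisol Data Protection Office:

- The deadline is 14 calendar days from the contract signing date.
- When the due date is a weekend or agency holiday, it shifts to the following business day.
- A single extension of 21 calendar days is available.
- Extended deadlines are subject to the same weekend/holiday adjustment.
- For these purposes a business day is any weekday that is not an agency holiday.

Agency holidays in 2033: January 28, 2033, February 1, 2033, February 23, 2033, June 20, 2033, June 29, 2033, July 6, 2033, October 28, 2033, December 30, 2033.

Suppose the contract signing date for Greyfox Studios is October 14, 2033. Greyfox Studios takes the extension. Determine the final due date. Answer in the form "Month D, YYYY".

Trigger date October 14, 2033 + 14 calendar days = October 28, 2033.
Because October 28, 2033 is a listed holiday, the deadline becomes October 31, 2033 (Monday).
The 21-calendar-day extension moves the deadline from October 31, 2033 to November 21, 2033.
November 21, 2033 falls on a Monday, which is a business day, so no adjustment is needed.
So the filing is due November 21, 2033.

November 21, 2033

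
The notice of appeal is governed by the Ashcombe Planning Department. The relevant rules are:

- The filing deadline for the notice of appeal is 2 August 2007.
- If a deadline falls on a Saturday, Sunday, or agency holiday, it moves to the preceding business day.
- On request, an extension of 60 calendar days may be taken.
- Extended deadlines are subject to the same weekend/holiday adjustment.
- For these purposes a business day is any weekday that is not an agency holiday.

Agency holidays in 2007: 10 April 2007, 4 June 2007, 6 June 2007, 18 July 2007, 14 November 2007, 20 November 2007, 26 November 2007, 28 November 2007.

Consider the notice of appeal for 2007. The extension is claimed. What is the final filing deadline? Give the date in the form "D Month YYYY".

1 October 2007

Start from the fixed due date, 2 August 2007.
2 August 2007 is a Thursday and not a listed holiday, so it stands.
Add the 60 calendar-day extension to 2 August 2007: 1 October 2007.
1 October 2007 falls on a Monday, which is a business day, so no adjustment is needed.
The final due date is 1 October 2007.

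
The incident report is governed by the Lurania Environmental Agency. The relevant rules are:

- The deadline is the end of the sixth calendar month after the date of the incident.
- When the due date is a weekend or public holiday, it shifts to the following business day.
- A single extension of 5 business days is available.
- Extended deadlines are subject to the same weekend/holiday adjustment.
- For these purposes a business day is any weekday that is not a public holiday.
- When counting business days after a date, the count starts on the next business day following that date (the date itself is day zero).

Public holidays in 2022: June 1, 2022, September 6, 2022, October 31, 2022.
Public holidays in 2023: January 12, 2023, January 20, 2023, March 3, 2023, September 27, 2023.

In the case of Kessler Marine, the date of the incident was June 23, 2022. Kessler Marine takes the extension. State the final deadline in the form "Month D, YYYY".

6 months after June 23, 2022 is December 2022; that month ends on December 31, 2022.
December 31, 2022 falls on a Saturday. Rolling to the next business day gives January 2, 2023, a Monday.
Applying the 5-business-day extension: 5 business days after January 2, 2023 is January 9, 2023.
January 9, 2023 is a Monday and not a listed holiday, so it stands.
Final deadline: January 9, 2023.

January 9, 2023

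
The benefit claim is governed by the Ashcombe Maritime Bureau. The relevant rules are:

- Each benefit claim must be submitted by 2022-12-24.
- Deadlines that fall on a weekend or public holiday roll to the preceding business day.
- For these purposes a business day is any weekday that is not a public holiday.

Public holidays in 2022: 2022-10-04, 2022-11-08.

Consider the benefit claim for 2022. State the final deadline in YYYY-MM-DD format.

The statutory due date is 2022-12-24.
2022-12-24 falls on a Saturday. Rolling to the preceding business day gives 2022-12-23, a Friday.
Deadline: 2022-12-23.

2022-12-23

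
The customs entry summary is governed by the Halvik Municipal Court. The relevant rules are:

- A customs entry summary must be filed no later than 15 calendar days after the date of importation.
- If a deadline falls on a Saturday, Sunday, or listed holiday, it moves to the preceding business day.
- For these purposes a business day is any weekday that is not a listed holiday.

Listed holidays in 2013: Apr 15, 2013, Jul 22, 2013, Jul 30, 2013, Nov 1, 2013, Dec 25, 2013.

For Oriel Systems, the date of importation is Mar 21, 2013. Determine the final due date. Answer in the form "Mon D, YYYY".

Trigger date Mar 21, 2013 + 15 calendar days = Apr 5, 2013.
Apr 5, 2013 (Friday) is already a business day.
Final deadline: Apr 5, 2013.

Apr 5, 2013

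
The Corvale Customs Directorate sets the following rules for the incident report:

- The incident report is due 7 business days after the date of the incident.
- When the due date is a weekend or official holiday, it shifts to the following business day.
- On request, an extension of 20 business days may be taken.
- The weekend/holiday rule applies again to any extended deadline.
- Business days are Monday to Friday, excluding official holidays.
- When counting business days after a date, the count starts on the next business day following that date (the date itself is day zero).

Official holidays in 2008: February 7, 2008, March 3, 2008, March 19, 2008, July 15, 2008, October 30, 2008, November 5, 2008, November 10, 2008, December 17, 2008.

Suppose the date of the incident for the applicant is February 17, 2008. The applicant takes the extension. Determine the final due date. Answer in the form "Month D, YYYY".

Starting the day after February 17, 2008 and counting 7 business days lands on February 26, 2008.
Since February 26, 2008 is a Tuesday and not a holiday, the date is unchanged.
The 20-business-day extension runs from February 26, 2008 to March 27, 2008.
Since March 27, 2008 is a Thursday and not a holiday, the date is unchanged.
Final deadline: March 27, 2008.

March 27, 2008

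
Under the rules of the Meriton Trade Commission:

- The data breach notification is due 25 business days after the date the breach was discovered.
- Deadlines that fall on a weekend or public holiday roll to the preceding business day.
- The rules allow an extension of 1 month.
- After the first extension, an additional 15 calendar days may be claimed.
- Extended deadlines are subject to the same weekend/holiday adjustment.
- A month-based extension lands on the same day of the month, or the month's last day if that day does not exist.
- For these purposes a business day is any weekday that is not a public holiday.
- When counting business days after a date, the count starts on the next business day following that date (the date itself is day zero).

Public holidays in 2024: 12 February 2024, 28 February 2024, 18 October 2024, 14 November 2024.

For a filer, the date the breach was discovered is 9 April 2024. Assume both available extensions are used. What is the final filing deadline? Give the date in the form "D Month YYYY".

28 June 2024

Counting 25 business days after 9 April 2024 (skipping weekends and listed holidays) reaches 14 May 2024.
14 May 2024 is a Tuesday and not a listed holiday, so it stands.
Applying the 1 month extension: 1 month after 14 May 2024 is 14 June 2024.
14 June 2024 (Friday) is already a business day.
Applying the 15-calendar-day extension: 14 June 2024 + 15 days = 29 June 2024.
29 June 2024 is a Saturday, so it moves to the preceding business day, 28 June 2024 (Friday).
Deadline: 28 June 2024.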